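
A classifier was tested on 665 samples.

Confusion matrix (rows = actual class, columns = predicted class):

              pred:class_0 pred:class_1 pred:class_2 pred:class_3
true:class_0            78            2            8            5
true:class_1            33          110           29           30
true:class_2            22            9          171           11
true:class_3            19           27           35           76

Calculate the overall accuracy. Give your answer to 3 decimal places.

0.654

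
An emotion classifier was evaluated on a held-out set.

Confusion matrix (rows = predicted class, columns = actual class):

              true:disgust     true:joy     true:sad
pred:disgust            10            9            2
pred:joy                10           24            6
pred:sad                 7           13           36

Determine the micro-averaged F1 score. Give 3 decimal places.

Micro-averaging pools counts across classes: ΣTP=70, ΣFP=47, ΣFN=47.
Micro-F1 score = 2·TP/(2·TP+FP+FN) on pooled counts = 0.598 (equals overall accuracy in single-label multiclass).

0.598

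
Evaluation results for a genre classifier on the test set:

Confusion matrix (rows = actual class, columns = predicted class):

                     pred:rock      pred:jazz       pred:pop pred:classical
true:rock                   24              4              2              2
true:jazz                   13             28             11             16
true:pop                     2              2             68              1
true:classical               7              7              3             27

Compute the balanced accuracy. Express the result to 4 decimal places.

Balanced accuracy = mean of per-class recall.
  rock: recall = 24/32 = 0.75000
  jazz: recall = 28/68 = 0.41176
  pop: recall = 68/73 = 0.93151
  classical: recall = 27/44 = 0.61364
Mean = (0.75000 + 0.41176 + 0.93151 + 0.61364) / 4 = 0.6767

0.6767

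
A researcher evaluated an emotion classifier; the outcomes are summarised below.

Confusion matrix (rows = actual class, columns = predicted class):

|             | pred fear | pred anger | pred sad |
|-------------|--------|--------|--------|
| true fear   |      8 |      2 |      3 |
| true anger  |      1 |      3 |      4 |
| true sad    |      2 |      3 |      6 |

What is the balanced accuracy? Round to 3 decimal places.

0.512

Balanced accuracy = mean of per-class recall.
  fear: recall = 8/13 = 0.6154
  anger: recall = 3/8 = 0.3750
  sad: recall = 6/11 = 0.5455
Mean = (0.6154 + 0.3750 + 0.5455) / 3 = 0.512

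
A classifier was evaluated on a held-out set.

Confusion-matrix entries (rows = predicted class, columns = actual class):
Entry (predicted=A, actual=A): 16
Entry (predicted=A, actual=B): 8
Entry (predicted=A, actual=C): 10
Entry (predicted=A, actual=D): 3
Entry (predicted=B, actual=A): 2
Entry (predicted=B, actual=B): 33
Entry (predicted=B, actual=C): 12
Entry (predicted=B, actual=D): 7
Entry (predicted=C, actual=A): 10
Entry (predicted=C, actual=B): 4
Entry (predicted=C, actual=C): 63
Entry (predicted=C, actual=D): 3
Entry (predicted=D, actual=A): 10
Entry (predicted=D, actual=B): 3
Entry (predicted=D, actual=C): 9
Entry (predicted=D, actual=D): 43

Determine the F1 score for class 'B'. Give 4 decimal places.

0.6471

One-vs-rest for 'B': TP = diagonal; FP = other classes predicted 'B'; FN = 'B' predicted as other.
F1 score = 2·TP/(2·TP+FP+FN).
B: TP=33, FP=2+12+7=21, FN=8+4+3=15 → 66/102 = 0.64706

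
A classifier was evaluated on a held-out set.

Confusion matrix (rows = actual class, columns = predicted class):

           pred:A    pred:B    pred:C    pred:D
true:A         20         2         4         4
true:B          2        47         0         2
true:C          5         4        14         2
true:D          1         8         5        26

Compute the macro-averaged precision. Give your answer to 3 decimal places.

Per-class precision (TP/(TP+FP)):
  A: TP=20, FP=2+5+1=8 → 20/28 = 0.7143
  B: TP=47, FP=2+4+8=14 → 47/61 = 0.7705
  C: TP=14, FP=4+0+5=9 → 14/23 = 0.6087
  D: TP=26, FP=4+2+2=8 → 26/34 = 0.7647
Macro-precision = mean = (0.7143 + 0.7705 + 0.6087 + 0.7647) / 4 = 0.715

0.715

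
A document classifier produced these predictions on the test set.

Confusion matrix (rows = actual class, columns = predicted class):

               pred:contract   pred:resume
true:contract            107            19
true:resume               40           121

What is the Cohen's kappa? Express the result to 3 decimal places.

0.590

Observed agreement pₒ = trace/N = 228/287 = 0.7944
Expected agreement pₑ = Σ (rowᵢ·colᵢ)/N² = (126·147 + 161·140)/287² = 0.4985
κ = (pₒ − pₑ)/(1 − pₑ) = (0.7944 − 0.4985)/(1 − 0.4985) = 0.590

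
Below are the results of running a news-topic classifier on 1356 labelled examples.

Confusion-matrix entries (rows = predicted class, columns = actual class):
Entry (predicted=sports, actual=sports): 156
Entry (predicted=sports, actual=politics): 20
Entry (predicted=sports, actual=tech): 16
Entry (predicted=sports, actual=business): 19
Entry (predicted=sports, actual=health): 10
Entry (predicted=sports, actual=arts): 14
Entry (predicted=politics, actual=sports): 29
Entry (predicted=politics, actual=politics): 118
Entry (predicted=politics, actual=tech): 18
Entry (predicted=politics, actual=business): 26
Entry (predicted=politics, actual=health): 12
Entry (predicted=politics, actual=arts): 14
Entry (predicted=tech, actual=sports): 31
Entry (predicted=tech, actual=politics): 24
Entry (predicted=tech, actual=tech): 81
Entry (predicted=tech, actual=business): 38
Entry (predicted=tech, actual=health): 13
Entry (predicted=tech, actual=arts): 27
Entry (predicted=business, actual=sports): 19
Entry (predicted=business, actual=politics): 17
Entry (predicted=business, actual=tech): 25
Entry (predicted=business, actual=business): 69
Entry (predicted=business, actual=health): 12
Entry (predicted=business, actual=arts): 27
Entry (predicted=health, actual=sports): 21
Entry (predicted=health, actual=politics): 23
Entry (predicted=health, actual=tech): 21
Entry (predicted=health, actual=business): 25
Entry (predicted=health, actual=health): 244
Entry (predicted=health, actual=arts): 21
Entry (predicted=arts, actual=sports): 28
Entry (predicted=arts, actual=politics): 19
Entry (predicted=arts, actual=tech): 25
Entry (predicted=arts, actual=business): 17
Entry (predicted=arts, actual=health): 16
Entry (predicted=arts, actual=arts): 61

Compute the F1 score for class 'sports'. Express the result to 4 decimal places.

0.6012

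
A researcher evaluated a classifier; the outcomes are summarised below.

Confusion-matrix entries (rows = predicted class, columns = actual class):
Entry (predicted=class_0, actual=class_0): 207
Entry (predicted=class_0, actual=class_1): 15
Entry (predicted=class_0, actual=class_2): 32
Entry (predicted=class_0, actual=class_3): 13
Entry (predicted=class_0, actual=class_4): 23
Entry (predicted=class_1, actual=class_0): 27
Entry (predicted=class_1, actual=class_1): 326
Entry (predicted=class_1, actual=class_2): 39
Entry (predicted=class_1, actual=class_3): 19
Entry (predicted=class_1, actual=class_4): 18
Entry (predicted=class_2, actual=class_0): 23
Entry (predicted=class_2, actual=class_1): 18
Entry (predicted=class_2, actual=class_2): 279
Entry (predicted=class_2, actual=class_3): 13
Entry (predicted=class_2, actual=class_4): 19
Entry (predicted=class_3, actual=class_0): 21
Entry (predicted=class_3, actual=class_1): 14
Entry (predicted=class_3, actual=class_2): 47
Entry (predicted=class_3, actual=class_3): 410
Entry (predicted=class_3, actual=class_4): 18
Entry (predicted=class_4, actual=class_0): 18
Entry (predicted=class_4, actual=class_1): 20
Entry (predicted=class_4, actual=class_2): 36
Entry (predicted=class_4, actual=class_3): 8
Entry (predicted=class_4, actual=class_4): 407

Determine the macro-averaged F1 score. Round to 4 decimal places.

0.7778

Per-class F1 score (2·TP/(2·TP+FP+FN)):
  class_0: TP=207, FP=15+32+13+23=83, FN=27+23+21+18=89 → 414/586 = 0.70648
  class_1: TP=326, FP=27+39+19+18=103, FN=15+18+14+20=67 → 652/822 = 0.79319
  class_2: TP=279, FP=23+18+13+19=73, FN=32+39+47+36=154 → 558/785 = 0.71083
  class_3: TP=410, FP=21+14+47+18=100, FN=13+19+13+8=53 → 820/973 = 0.84275
  class_4: TP=407, FP=18+20+36+8=82, FN=23+18+19+18=78 → 814/974 = 0.83573
Macro-F1 score = mean = (0.70648 + 0.79319 + 0.71083 + 0.84275 + 0.83573) / 5 = 0.7778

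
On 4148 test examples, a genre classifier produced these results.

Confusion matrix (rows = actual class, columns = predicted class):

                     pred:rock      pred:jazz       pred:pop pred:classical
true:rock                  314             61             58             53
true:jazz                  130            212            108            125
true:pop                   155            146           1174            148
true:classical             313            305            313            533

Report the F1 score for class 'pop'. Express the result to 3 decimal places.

0.717

F1 score = 2·TP/(2·TP+FP+FN).
pop: TP=1174, FP=58+108+313=479, FN=155+146+148=449 → 2348/3276 = 0.7167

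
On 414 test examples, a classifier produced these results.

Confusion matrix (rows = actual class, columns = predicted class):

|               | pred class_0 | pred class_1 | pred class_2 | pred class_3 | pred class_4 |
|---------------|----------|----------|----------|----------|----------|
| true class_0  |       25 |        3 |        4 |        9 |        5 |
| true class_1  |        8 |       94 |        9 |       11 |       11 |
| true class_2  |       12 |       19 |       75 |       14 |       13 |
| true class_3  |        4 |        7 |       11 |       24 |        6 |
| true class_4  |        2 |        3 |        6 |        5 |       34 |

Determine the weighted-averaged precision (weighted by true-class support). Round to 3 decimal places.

0.631

Per-class precision (TP/(TP+FP)):
  class_0: TP=25, FP=8+12+4+2=26 → 25/51 = 0.4902
  class_1: TP=94, FP=3+19+7+3=32 → 94/126 = 0.7460
  class_2: TP=75, FP=4+9+11+6=30 → 75/105 = 0.7143
  class_3: TP=24, FP=9+11+14+5=39 → 24/63 = 0.3810
  class_4: TP=34, FP=5+11+13+6=35 → 34/69 = 0.4928
Weighted-precision = Σ (supportᵢ/N)·precisionᵢ with N=414: (46/414)·0.4902 + (133/414)·0.7460 + (133/414)·0.7143 + (52/414)·0.3810 + (50/414)·0.4928 = 0.631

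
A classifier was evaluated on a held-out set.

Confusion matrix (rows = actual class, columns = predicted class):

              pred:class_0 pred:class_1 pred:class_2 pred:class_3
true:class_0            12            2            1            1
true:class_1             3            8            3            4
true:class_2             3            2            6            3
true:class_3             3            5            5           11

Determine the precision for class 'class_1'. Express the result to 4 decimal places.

0.4706

Treat 'class_1' as positive and all other classes as negative.
precision = TP/(TP+FP).
class_1: TP=8, FP=2+2+5=9 → 8/17 = 0.47059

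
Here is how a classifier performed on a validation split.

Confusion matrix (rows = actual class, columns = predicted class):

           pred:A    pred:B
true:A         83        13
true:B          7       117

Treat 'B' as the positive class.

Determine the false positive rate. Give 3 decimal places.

FPR = FP/(FP+TN) = 13/(13+83) = 0.135

0.135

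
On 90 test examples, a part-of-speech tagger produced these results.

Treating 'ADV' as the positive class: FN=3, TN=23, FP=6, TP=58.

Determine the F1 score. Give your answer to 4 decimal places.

0.9280

Precision = TP/(TP+FP) = 58/64 = 0.9063
Recall = TP/(TP+FN) = 58/61 = 0.9508
F1 = 2·TP/(2·TP+FP+FN) = 116/125 = 0.9280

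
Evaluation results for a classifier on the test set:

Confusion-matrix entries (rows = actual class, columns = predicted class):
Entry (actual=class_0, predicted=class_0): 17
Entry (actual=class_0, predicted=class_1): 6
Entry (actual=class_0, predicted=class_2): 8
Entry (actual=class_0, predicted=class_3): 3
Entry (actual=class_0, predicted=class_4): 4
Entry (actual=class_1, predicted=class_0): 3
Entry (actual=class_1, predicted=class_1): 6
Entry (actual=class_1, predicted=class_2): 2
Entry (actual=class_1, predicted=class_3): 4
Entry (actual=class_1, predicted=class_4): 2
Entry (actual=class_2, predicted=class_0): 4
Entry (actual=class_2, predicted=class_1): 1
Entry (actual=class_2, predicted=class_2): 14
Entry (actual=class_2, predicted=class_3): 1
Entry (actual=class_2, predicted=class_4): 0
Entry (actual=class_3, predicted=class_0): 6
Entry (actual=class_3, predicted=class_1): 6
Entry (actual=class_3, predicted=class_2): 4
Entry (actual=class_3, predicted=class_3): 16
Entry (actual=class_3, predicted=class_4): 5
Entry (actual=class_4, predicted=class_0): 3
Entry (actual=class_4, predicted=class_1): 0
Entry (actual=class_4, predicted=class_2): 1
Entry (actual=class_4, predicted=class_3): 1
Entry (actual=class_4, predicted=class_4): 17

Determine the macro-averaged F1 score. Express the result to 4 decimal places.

Per-class F1 score (2·TP/(2·TP+FP+FN)):
  class_0: TP=17, FP=3+4+6+3=16, FN=6+8+3+4=21 → 34/71 = 0.47887
  class_1: TP=6, FP=6+1+6+0=13, FN=3+2+4+2=11 → 12/36 = 0.33333
  class_2: TP=14, FP=8+2+4+1=15, FN=4+1+1+0=6 → 28/49 = 0.57143
  class_3: TP=16, FP=3+4+1+1=9, FN=6+6+4+5=21 → 32/62 = 0.51613
  class_4: TP=17, FP=4+2+0+5=11, FN=3+0+1+1=5 → 34/50 = 0.68000
Macro-F1 score = mean = (0.47887 + 0.33333 + 0.57143 + 0.51613 + 0.68000) / 5 = 0.5160

0.5160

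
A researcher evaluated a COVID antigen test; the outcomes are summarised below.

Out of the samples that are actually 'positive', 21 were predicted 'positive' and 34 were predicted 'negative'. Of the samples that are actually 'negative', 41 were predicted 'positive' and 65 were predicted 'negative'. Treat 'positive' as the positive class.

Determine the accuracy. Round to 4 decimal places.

0.5342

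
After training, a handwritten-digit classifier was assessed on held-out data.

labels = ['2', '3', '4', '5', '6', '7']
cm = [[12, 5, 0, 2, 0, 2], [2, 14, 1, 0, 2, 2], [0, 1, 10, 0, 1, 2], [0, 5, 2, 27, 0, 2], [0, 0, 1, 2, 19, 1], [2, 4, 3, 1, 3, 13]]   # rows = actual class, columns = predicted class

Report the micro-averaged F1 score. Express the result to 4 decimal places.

Micro-averaging pools counts across classes: ΣTP=95, ΣFP=46, ΣFN=46.
Micro-F1 score = 2·TP/(2·TP+FP+FN) on pooled counts = 0.6738 (equals overall accuracy in single-label multiclass).

0.6738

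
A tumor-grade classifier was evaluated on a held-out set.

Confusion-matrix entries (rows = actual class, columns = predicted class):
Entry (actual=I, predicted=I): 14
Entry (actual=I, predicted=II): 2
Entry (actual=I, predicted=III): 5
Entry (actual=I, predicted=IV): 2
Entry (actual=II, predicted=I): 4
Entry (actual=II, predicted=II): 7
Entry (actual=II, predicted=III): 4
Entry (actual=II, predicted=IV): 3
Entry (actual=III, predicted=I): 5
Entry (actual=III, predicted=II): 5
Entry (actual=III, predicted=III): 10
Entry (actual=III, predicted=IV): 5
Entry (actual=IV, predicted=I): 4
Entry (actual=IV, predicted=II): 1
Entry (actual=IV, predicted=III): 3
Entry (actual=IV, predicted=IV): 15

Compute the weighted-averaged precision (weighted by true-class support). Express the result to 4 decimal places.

0.5111

Per-class precision (TP/(TP+FP)):
  I: TP=14, FP=4+5+4=13 → 14/27 = 0.51852
  II: TP=7, FP=2+5+1=8 → 7/15 = 0.46667
  III: TP=10, FP=5+4+3=12 → 10/22 = 0.45455
  IV: TP=15, FP=2+3+5=10 → 15/25 = 0.60000
Weighted-precision = Σ (supportᵢ/N)·precisionᵢ with N=89: (23/89)·0.51852 + (18/89)·0.46667 + (25/89)·0.45455 + (23/89)·0.60000 = 0.5111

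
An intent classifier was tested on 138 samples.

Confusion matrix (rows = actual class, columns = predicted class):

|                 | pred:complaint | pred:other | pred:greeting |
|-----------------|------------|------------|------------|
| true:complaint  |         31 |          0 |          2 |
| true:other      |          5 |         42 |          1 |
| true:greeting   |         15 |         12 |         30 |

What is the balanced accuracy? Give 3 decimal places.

0.780

Balanced accuracy = mean of per-class recall.
  complaint: recall = 31/33 = 0.9394
  other: recall = 42/48 = 0.8750
  greeting: recall = 30/57 = 0.5263
Mean = (0.9394 + 0.8750 + 0.5263) / 3 = 0.780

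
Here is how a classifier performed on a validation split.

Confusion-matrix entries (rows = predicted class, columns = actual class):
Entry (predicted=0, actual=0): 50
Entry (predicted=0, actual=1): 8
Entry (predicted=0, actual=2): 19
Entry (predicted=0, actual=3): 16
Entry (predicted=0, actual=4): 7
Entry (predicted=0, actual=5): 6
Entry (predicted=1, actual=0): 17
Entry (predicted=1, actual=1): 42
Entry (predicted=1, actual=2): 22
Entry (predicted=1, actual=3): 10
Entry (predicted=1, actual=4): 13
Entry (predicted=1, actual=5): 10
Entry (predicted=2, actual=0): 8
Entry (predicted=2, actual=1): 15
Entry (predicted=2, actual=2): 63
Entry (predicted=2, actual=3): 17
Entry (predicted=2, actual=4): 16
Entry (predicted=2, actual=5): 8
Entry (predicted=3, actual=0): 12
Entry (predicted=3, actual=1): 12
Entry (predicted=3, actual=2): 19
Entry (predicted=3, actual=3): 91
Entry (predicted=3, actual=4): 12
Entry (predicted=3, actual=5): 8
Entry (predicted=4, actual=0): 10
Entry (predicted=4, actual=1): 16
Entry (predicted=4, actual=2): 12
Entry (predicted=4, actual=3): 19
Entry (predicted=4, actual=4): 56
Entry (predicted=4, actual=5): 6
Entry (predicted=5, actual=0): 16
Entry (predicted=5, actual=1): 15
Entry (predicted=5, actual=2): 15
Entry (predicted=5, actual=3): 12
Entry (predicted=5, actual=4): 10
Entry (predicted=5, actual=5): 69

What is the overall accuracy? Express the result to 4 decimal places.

0.4901

Accuracy = trace / total = (50+42+63+91+56+69=371) / 757 = 371/757 = 0.4901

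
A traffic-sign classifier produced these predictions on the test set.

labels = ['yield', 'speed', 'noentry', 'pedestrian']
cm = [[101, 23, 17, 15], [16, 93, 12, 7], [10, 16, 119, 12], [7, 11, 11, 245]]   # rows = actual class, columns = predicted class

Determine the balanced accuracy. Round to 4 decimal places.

Balanced accuracy = mean of per-class recall.
  yield: recall = 101/156 = 0.64744
  speed: recall = 93/128 = 0.72656
  noentry: recall = 119/157 = 0.75796
  pedestrian: recall = 245/274 = 0.89416
Mean = (0.64744 + 0.72656 + 0.75796 + 0.89416) / 4 = 0.7565

0.7565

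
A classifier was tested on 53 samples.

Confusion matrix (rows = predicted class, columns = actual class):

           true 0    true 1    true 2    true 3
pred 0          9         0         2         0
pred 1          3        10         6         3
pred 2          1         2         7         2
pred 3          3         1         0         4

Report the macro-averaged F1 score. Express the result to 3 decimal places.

0.557

Per-class F1 score (2·TP/(2·TP+FP+FN)):
  0: TP=9, FP=0+2+0=2, FN=3+1+3=7 → 18/27 = 0.6667
  1: TP=10, FP=3+6+3=12, FN=0+2+1=3 → 20/35 = 0.5714
  2: TP=7, FP=1+2+2=5, FN=2+6+0=8 → 14/27 = 0.5185
  3: TP=4, FP=3+1+0=4, FN=0+3+2=5 → 8/17 = 0.4706
Macro-F1 score = mean = (0.6667 + 0.5714 + 0.5185 + 0.4706) / 4 = 0.557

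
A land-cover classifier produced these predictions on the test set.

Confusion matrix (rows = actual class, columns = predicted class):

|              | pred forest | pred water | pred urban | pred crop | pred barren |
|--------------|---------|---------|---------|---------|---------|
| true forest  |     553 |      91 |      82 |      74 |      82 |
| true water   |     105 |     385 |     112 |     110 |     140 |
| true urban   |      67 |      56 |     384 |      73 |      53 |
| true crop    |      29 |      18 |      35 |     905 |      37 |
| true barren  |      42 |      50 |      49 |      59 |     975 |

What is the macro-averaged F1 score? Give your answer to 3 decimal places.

0.676

Per-class F1 score (2·TP/(2·TP+FP+FN)):
  forest: TP=553, FP=105+67+29+42=243, FN=91+82+74+82=329 → 1106/1678 = 0.6591
  water: TP=385, FP=91+56+18+50=215, FN=105+112+110+140=467 → 770/1452 = 0.5303
  urban: TP=384, FP=82+112+35+49=278, FN=67+56+73+53=249 → 768/1295 = 0.5931
  crop: TP=905, FP=74+110+73+59=316, FN=29+18+35+37=119 → 1810/2245 = 0.8062
  barren: TP=975, FP=82+140+53+37=312, FN=42+50+49+59=200 → 1950/2462 = 0.7920
Macro-F1 score = mean = (0.6591 + 0.5303 + 0.5931 + 0.8062 + 0.7920) / 5 = 0.676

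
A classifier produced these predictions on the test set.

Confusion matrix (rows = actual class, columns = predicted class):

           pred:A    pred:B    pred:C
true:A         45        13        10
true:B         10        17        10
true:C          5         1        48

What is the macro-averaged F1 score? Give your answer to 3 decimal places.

Per-class F1 score (2·TP/(2·TP+FP+FN)):
  A: TP=45, FP=10+5=15, FN=13+10=23 → 90/128 = 0.7031
  B: TP=17, FP=13+1=14, FN=10+10=20 → 34/68 = 0.5000
  C: TP=48, FP=10+10=20, FN=5+1=6 → 96/122 = 0.7869
Macro-F1 score = mean = (0.7031 + 0.5000 + 0.7869) / 3 = 0.663

0.663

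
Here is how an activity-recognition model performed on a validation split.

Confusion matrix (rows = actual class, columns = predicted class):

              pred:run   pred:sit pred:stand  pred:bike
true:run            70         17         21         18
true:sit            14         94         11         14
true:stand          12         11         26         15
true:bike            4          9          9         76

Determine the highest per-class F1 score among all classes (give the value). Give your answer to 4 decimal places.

Per-class F1 score (2·TP/(2·TP+FP+FN)):
  run: TP=70, FP=14+12+4=30, FN=17+21+18=56 → 140/226 = 0.61947
  sit: TP=94, FP=17+11+9=37, FN=14+11+14=39 → 188/264 = 0.71212
  stand: TP=26, FP=21+11+9=41, FN=12+11+15=38 → 52/131 = 0.39695
  bike: TP=76, FP=18+14+15=47, FN=4+9+9=22 → 152/221 = 0.68778
Highest is class 'sit' with F1 score = 0.7121.

0.7121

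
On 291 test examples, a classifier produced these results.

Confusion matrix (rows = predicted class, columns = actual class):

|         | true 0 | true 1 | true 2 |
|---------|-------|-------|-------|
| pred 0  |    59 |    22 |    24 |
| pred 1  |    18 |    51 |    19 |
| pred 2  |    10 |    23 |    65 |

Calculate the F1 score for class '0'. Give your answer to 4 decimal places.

One-vs-rest for '0': TP = diagonal; FP = other classes predicted '0'; FN = '0' predicted as other.
F1 score = 2·TP/(2·TP+FP+FN).
0: TP=59, FP=22+24=46, FN=18+10=28 → 118/192 = 0.61458

0.6146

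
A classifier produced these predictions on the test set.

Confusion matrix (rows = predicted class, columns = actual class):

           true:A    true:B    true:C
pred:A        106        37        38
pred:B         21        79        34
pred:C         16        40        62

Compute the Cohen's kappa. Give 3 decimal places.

0.355

Observed agreement pₒ = trace/N = 247/433 = 0.5704
Expected agreement pₑ = Σ (rowᵢ·colᵢ)/N² = (143·181 + 156·134 + 134·118)/433² = 0.3339
κ = (pₒ − pₑ)/(1 − pₑ) = (0.5704 − 0.3339)/(1 − 0.3339) = 0.355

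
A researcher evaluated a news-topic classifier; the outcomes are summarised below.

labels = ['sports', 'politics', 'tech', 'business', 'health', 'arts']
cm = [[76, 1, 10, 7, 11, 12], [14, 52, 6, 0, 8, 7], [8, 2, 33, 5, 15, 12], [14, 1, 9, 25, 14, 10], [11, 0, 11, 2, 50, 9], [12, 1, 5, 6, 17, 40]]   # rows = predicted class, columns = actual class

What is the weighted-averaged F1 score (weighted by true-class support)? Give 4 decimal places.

0.5322

Per-class F1 score (2·TP/(2·TP+FP+FN)):
  sports: TP=76, FP=1+10+7+11+12=41, FN=14+8+14+11+12=59 → 152/252 = 0.60317
  politics: TP=52, FP=14+6+0+8+7=35, FN=1+2+1+0+1=5 → 104/144 = 0.72222
  tech: TP=33, FP=8+2+5+15+12=42, FN=10+6+9+11+5=41 → 66/149 = 0.44295
  business: TP=25, FP=14+1+9+14+10=48, FN=7+0+5+2+6=20 → 50/118 = 0.42373
  health: TP=50, FP=11+0+11+2+9=33, FN=11+8+15+14+17=65 → 100/198 = 0.50505
  arts: TP=40, FP=12+1+5+6+17=41, FN=12+7+12+10+9=50 → 80/171 = 0.46784
Weighted-F1 score = Σ (supportᵢ/N)·F1 scoreᵢ with N=516: (135/516)·0.60317 + (57/516)·0.72222 + (74/516)·0.44295 + (45/516)·0.42373 + (115/516)·0.50505 + (90/516)·0.46784 = 0.5322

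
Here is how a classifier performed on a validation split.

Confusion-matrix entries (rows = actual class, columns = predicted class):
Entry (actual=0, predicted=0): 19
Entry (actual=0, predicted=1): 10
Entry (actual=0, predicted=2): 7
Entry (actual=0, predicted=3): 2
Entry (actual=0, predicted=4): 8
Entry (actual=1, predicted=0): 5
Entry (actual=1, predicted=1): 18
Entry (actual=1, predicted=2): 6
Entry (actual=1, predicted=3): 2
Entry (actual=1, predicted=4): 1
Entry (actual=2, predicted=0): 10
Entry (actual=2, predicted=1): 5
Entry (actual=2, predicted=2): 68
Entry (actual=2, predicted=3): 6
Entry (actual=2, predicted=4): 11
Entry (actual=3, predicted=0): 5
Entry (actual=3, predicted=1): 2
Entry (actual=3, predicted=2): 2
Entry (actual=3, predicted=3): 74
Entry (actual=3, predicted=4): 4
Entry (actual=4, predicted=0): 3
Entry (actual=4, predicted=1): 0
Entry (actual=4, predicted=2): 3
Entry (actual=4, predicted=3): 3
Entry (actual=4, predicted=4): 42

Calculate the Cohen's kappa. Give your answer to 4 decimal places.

0.6115

Observed agreement pₒ = trace/N = 221/316 = 0.69937
Expected agreement pₑ = Σ (rowᵢ·colᵢ)/N² = (46·42 + 32·35 + 100·86 + 87·87 + 51·66)/316² = 0.22620
κ = (pₒ − pₑ)/(1 − pₑ) = (0.69937 − 0.22620)/(1 − 0.22620) = 0.6115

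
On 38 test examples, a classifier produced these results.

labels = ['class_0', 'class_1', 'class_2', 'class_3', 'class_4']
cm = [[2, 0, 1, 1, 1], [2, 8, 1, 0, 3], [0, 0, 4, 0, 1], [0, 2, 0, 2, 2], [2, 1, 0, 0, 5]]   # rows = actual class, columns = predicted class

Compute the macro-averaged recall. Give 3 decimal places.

Per-class recall (TP/(TP+FN)):
  class_0: TP=2, FN=0+1+1+1=3 → 2/5 = 0.4000
  class_1: TP=8, FN=2+1+0+3=6 → 8/14 = 0.5714
  class_2: TP=4, FN=0+0+0+1=1 → 4/5 = 0.8000
  class_3: TP=2, FN=0+2+0+2=4 → 2/6 = 0.3333
  class_4: TP=5, FN=2+1+0+0=3 → 5/8 = 0.6250
Macro-recall = mean = (0.4000 + 0.5714 + 0.8000 + 0.3333 + 0.6250) / 5 = 0.546

0.546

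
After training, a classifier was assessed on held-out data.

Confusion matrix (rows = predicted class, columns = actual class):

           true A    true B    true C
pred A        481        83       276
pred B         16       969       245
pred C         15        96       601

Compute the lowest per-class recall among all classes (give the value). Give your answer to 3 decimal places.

0.536

Per-class recall (TP/(TP+FN)):
  A: TP=481, FN=16+15=31 → 481/512 = 0.9395
  B: TP=969, FN=83+96=179 → 969/1148 = 0.8441
  C: TP=601, FN=276+245=521 → 601/1122 = 0.5357
Lowest is class 'C' with recall = 0.536.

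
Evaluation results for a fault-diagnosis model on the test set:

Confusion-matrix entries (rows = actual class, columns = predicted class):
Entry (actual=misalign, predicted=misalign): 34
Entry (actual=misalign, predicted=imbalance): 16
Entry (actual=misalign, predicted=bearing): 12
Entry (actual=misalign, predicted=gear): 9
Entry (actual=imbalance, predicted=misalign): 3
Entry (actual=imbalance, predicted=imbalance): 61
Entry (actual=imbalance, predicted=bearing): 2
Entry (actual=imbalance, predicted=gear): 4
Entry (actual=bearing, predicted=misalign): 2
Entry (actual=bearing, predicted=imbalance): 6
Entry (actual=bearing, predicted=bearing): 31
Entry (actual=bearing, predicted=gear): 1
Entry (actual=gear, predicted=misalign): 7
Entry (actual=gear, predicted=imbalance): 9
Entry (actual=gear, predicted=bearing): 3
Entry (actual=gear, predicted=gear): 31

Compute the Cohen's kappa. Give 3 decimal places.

Observed agreement pₒ = trace/N = 157/231 = 0.6797
Expected agreement pₑ = Σ (rowᵢ·colᵢ)/N² = (71·46 + 70·92 + 40·48 + 50·45)/231² = 0.2600
κ = (pₒ − pₑ)/(1 − pₑ) = (0.6797 − 0.2600)/(1 − 0.2600) = 0.567

0.567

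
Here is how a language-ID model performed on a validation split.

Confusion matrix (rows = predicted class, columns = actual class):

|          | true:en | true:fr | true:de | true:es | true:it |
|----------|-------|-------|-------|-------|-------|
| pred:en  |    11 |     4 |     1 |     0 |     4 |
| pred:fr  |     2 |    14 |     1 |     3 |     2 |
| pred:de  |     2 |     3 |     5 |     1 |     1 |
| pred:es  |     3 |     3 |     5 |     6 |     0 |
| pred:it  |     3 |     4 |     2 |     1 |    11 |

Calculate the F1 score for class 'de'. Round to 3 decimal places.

0.385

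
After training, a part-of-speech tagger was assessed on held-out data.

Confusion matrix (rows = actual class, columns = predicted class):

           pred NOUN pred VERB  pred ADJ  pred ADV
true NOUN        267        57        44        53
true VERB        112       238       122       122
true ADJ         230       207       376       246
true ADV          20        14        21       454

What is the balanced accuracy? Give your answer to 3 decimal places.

0.570

Balanced accuracy = mean of per-class recall.
  NOUN: recall = 267/421 = 0.6342
  VERB: recall = 238/594 = 0.4007
  ADJ: recall = 376/1059 = 0.3551
  ADV: recall = 454/509 = 0.8919
Mean = (0.6342 + 0.4007 + 0.3551 + 0.8919) / 4 = 0.570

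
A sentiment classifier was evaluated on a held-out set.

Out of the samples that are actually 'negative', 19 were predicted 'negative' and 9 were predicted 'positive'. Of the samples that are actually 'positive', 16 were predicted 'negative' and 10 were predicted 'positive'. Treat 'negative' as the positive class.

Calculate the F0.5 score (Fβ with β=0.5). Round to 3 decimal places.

0.565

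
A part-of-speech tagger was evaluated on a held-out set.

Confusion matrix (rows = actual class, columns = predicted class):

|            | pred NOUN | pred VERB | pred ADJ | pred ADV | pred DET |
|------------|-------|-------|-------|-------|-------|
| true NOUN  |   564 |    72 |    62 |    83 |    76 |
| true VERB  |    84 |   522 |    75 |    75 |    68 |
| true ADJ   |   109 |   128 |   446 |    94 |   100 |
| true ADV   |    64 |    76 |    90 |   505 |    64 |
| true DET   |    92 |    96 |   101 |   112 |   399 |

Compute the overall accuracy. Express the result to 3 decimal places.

0.586

Accuracy = trace / total = (564+522+446+505+399=2436) / 4157 = 2436/4157 = 0.586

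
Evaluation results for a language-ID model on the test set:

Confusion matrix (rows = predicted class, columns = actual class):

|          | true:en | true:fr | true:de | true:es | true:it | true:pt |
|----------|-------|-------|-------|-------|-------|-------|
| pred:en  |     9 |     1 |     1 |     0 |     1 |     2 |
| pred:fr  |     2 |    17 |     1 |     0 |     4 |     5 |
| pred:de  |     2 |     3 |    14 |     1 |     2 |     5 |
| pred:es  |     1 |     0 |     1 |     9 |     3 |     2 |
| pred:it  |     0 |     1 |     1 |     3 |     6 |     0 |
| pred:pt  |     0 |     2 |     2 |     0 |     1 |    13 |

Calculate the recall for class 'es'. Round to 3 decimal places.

0.692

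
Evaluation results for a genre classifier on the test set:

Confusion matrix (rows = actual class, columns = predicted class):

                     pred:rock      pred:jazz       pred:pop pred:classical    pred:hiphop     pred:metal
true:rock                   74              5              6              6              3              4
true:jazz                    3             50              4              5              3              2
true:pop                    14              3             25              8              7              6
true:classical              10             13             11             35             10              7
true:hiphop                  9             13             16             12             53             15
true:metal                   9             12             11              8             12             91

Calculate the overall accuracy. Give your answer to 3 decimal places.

0.570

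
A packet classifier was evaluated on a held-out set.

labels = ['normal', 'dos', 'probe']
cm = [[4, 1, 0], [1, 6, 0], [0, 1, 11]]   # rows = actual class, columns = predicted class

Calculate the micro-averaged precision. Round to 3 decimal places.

Micro-averaging pools counts across classes: ΣTP=21, ΣFP=3, ΣFN=3.
Micro-precision = TP/(TP+FP) on pooled counts = 0.875 (equals overall accuracy in single-label multiclass).

0.875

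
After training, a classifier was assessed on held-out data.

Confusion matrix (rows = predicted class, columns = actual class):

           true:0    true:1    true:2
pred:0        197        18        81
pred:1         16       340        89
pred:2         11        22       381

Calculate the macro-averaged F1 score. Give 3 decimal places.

Per-class F1 score (2·TP/(2·TP+FP+FN)):
  0: TP=197, FP=18+81=99, FN=16+11=27 → 394/520 = 0.7577
  1: TP=340, FP=16+89=105, FN=18+22=40 → 680/825 = 0.8242
  2: TP=381, FP=11+22=33, FN=81+89=170 → 762/965 = 0.7896
Macro-F1 score = mean = (0.7577 + 0.8242 + 0.7896) / 3 = 0.791

0.791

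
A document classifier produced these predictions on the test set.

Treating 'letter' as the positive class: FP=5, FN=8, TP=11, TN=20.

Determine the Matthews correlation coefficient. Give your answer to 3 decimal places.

0.390

MCC = (TP·TN − FP·FN) / √((TP+FP)(TP+FN)(TN+FP)(TN+FN))
Numerator = 11·20 − 5·8 = 180
Denominator = √(16·19·25·28) = √212800 = 461.3025
MCC = 180 / 461.3025 = 0.390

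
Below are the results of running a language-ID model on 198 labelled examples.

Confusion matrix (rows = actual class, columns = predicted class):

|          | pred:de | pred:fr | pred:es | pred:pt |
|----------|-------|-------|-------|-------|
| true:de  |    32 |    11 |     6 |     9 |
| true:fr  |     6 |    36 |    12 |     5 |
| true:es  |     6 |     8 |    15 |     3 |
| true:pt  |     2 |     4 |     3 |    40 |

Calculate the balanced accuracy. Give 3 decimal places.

0.612

Balanced accuracy = mean of per-class recall.
  de: recall = 32/58 = 0.5517
  fr: recall = 36/59 = 0.6102
  es: recall = 15/32 = 0.4688
  pt: recall = 40/49 = 0.8163
Mean = (0.5517 + 0.6102 + 0.4688 + 0.8163) / 4 = 0.612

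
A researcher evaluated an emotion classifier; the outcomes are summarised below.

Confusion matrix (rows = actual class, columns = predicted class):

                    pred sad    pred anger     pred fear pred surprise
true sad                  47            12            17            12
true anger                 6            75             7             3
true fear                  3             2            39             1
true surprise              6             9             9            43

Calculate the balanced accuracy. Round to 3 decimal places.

0.717

Balanced accuracy = mean of per-class recall.
  sad: recall = 47/88 = 0.5341
  anger: recall = 75/91 = 0.8242
  fear: recall = 39/45 = 0.8667
  surprise: recall = 43/67 = 0.6418
Mean = (0.5341 + 0.8242 + 0.8667 + 0.6418) / 4 = 0.717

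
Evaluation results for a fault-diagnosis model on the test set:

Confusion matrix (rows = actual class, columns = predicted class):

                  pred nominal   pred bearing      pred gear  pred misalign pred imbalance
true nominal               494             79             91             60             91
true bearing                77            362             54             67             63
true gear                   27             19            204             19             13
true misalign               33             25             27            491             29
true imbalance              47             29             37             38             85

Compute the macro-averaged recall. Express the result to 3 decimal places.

0.616

Per-class recall (TP/(TP+FN)):
  nominal: TP=494, FN=79+91+60+91=321 → 494/815 = 0.6061
  bearing: TP=362, FN=77+54+67+63=261 → 362/623 = 0.5811
  gear: TP=204, FN=27+19+19+13=78 → 204/282 = 0.7234
  misalign: TP=491, FN=33+25+27+29=114 → 491/605 = 0.8116
  imbalance: TP=85, FN=47+29+37+38=151 → 85/236 = 0.3602
Macro-recall = mean = (0.6061 + 0.5811 + 0.7234 + 0.8116 + 0.3602) / 5 = 0.616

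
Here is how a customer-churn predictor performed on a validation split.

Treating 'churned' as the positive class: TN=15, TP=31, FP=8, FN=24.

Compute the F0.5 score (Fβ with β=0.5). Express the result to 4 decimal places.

Fβ = (1+β²)·TP / ((1+β²)·TP + β²·FN + FP), with β²=1/4
= 1.25·31 / (1.25·31 + 0.25·24 + 8) = 0.7346

0.7346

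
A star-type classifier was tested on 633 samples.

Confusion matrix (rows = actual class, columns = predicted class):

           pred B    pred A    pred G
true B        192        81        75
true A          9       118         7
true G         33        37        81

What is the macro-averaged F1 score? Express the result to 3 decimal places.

0.605

Per-class F1 score (2·TP/(2·TP+FP+FN)):
  B: TP=192, FP=9+33=42, FN=81+75=156 → 384/582 = 0.6598
  A: TP=118, FP=81+37=118, FN=9+7=16 → 236/370 = 0.6378
  G: TP=81, FP=75+7=82, FN=33+37=70 → 162/314 = 0.5159
Macro-F1 score = mean = (0.6598 + 0.6378 + 0.5159) / 3 = 0.605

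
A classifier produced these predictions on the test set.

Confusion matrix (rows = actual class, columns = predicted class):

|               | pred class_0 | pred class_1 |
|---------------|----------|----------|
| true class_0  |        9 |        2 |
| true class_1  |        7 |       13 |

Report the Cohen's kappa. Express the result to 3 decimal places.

0.425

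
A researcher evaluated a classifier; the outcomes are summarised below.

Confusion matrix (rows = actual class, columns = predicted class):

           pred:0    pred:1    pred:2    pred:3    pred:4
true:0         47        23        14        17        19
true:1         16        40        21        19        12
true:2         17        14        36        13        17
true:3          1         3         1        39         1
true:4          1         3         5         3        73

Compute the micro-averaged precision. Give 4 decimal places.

0.5165

Micro-averaging pools counts across classes: ΣTP=235, ΣFP=220, ΣFN=220.
Micro-precision = TP/(TP+FP) on pooled counts = 0.5165 (equals overall accuracy in single-label multiclass).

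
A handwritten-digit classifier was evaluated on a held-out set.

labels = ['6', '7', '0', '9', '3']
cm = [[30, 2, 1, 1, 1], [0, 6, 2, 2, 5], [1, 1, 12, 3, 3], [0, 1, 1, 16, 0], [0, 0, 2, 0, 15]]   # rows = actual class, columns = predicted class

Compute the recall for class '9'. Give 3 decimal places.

Take TP from the diagonal, FP from the rest of the '9' prediction marginal, FN from the rest of the '9' actual marginal.
recall = TP/(TP+FN).
9: TP=16, FN=0+1+1+0=2 → 16/18 = 0.8889

0.889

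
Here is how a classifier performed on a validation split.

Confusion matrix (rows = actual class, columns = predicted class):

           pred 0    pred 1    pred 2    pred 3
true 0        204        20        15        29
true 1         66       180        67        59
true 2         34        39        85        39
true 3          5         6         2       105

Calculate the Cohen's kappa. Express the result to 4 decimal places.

Observed agreement pₒ = trace/N = 574/955 = 0.60105
Expected agreement pₑ = Σ (rowᵢ·colᵢ)/N² = (268·309 + 372·245 + 197·169 + 118·232)/955² = 0.25725
κ = (pₒ − pₑ)/(1 − pₑ) = (0.60105 − 0.25725)/(1 − 0.25725) = 0.4629

0.4629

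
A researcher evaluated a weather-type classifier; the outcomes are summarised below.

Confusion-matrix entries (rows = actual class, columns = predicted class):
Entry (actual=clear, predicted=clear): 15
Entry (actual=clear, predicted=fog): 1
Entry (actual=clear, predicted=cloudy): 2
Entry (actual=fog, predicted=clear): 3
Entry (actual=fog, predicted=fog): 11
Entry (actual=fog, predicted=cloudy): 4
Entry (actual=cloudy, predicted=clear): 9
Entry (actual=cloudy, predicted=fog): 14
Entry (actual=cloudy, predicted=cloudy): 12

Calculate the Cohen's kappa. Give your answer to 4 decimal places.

0.3222

Observed agreement pₒ = trace/N = 38/71 = 0.53521
Expected agreement pₑ = Σ (rowᵢ·colᵢ)/N² = (18·27 + 18·26 + 35·18)/71² = 0.31422
κ = (pₒ − pₑ)/(1 − pₑ) = (0.53521 − 0.31422)/(1 − 0.31422) = 0.3222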